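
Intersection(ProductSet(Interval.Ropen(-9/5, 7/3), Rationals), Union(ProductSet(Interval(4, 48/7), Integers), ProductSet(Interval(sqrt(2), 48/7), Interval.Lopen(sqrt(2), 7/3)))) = ProductSet(Interval.Ropen(sqrt(2), 7/3), Intersection(Interval.Lopen(sqrt(2), 7/3), Rationals))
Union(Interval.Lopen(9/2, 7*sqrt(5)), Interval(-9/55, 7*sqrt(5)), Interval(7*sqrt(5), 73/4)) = Interval(-9/55, 73/4)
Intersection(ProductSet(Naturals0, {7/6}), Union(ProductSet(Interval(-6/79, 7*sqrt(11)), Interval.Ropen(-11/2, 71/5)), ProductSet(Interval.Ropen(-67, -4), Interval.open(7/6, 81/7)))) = ProductSet(Range(0, 24, 1), {7/6})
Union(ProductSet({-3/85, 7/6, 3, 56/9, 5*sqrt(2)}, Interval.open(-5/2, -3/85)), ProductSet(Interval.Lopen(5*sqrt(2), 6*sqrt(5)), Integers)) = Union(ProductSet({-3/85, 7/6, 3, 56/9, 5*sqrt(2)}, Interval.open(-5/2, -3/85)), ProductSet(Interval.Lopen(5*sqrt(2), 6*sqrt(5)), Integers))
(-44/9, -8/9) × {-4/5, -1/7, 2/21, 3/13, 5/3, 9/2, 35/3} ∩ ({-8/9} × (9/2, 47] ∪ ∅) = ∅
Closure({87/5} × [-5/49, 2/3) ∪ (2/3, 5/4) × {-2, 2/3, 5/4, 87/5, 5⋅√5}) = ({87/5} × [-5/49, 2/3]) ∪ ([2/3, 5/4] × {-2, 2/3, 5/4, 87/5, 5⋅√5})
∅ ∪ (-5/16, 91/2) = (-5/16, 91/2)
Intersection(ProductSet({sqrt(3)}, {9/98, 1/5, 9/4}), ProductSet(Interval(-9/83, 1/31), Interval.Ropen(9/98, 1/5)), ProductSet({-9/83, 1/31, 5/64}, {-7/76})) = EmptySet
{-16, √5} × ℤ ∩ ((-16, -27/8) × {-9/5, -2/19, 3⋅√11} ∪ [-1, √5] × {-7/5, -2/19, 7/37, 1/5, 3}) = {√5} × {3}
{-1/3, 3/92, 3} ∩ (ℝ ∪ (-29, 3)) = {-1/3, 3/92, 3}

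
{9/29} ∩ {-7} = ∅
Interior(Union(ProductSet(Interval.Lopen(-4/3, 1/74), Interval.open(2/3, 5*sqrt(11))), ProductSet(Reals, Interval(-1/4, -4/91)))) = Union(ProductSet(Interval.open(-4/3, 1/74), Interval.open(2/3, 5*sqrt(11))), ProductSet(Reals, Interval.open(-1/4, -4/91)))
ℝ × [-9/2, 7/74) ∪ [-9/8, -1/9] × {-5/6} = ℝ × [-9/2, 7/74)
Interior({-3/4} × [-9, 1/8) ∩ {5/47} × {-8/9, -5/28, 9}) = ∅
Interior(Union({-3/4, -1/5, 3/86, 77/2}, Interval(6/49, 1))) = Interval.open(6/49, 1)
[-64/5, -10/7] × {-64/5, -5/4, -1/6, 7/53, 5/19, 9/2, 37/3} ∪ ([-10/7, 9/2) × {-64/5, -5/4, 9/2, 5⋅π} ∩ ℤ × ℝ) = ({-1, 0, …, 4} × {-64/5, -5/4, 9/2, 5⋅π}) ∪ ([-64/5, -10/7] × {-64/5, -5/4, -1/6, 7/53, 5/19, 9/2, 37/3})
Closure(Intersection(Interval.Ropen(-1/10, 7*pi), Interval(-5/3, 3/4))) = Interval(-1/10, 3/4)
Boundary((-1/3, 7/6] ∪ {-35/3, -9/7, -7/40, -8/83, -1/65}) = {-35/3, -9/7, -1/3, 7/6}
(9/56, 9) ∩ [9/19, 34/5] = [9/19, 34/5]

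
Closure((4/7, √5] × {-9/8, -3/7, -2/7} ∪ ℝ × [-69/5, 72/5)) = ℝ × [-69/5, 72/5]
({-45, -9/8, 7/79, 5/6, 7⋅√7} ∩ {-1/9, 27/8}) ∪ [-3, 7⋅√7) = [-3, 7⋅√7)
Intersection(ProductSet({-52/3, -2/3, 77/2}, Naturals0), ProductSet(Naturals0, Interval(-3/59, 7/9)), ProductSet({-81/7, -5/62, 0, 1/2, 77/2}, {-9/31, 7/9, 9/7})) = EmptySet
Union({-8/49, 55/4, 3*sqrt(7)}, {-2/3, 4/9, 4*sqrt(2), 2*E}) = {-2/3, -8/49, 4/9, 55/4, 4*sqrt(2), 3*sqrt(7), 2*E}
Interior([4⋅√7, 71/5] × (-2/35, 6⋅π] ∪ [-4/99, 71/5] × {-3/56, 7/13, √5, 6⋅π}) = (4⋅√7, 71/5) × (-2/35, 6⋅π)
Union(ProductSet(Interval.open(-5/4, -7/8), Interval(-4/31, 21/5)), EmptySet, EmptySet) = ProductSet(Interval.open(-5/4, -7/8), Interval(-4/31, 21/5))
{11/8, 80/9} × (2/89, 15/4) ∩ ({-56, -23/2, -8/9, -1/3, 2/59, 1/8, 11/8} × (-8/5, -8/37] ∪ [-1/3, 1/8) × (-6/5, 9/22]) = ∅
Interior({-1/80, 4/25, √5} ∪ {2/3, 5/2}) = ∅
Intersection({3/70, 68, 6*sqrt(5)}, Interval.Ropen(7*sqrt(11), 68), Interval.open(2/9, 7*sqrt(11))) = EmptySet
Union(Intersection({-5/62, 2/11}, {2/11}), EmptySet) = {2/11}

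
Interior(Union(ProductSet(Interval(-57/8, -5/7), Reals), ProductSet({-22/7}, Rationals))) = ProductSet(Interval.open(-57/8, -5/7), Reals)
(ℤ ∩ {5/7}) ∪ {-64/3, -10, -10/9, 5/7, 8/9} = {-64/3, -10, -10/9, 5/7, 8/9}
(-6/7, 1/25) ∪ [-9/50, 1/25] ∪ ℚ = ℚ ∪ [-6/7, 1/25]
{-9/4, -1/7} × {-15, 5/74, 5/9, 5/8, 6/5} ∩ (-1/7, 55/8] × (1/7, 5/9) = ∅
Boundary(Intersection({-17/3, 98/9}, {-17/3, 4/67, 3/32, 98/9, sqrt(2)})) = {-17/3, 98/9}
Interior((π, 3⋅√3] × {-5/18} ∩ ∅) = ∅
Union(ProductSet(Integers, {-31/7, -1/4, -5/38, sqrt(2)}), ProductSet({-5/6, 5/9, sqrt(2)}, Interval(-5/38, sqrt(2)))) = Union(ProductSet({-5/6, 5/9, sqrt(2)}, Interval(-5/38, sqrt(2))), ProductSet(Integers, {-31/7, -1/4, -5/38, sqrt(2)}))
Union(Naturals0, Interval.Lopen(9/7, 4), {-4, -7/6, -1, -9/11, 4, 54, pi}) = Union({-4, -7/6, -1, -9/11}, Interval.Lopen(9/7, 4), Naturals0)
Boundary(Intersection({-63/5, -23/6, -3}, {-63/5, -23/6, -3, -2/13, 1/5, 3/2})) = {-63/5, -23/6, -3}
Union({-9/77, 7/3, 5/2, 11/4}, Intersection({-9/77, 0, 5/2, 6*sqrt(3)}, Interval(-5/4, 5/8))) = {-9/77, 0, 7/3, 5/2, 11/4}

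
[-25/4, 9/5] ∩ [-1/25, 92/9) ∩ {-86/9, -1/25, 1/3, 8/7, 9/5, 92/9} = {-1/25, 1/3, 8/7, 9/5}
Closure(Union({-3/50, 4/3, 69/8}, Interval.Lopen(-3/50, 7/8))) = Union({4/3, 69/8}, Interval(-3/50, 7/8))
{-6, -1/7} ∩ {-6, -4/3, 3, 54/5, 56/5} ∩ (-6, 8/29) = ∅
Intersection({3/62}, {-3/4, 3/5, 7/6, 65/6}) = EmptySet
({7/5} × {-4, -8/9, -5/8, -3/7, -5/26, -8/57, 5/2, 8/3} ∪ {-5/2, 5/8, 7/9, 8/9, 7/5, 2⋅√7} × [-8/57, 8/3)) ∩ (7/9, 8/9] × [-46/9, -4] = ∅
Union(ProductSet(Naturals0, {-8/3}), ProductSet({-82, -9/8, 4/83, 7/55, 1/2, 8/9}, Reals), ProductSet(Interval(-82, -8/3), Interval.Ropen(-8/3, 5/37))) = Union(ProductSet({-82, -9/8, 4/83, 7/55, 1/2, 8/9}, Reals), ProductSet(Interval(-82, -8/3), Interval.Ropen(-8/3, 5/37)), ProductSet(Naturals0, {-8/3}))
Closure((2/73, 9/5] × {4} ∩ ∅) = ∅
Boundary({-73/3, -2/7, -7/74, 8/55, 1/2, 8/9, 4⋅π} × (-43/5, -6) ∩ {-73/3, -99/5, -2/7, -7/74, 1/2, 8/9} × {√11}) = ∅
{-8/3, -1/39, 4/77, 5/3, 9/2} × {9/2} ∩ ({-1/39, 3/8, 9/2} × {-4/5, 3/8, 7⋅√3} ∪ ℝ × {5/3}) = ∅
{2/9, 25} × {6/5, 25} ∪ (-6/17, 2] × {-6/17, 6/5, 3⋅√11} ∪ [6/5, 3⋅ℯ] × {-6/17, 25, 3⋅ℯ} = ({2/9, 25} × {6/5, 25}) ∪ ((-6/17, 2] × {-6/17, 6/5, 3⋅√11}) ∪ ([6/5, 3⋅ℯ] × {-6/17, 25, 3⋅ℯ})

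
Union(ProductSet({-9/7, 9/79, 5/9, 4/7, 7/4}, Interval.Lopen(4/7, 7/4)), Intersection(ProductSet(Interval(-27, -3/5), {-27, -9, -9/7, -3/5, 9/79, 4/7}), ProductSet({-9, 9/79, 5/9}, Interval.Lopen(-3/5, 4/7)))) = Union(ProductSet({-9}, {9/79, 4/7}), ProductSet({-9/7, 9/79, 5/9, 4/7, 7/4}, Interval.Lopen(4/7, 7/4)))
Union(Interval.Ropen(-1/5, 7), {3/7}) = Interval.Ropen(-1/5, 7)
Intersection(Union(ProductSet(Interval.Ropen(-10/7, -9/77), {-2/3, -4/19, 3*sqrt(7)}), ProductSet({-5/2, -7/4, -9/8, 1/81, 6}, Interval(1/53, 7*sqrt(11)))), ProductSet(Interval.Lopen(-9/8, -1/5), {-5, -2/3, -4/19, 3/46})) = ProductSet(Interval.Lopen(-9/8, -1/5), {-2/3, -4/19})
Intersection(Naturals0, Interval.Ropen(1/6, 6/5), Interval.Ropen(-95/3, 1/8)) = EmptySet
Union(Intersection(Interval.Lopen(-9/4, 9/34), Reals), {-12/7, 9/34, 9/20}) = Union({9/20}, Interval.Lopen(-9/4, 9/34))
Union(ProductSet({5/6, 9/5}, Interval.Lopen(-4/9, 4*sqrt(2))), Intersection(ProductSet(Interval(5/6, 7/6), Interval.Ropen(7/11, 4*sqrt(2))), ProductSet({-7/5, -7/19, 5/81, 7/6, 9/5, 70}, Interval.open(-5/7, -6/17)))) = ProductSet({5/6, 9/5}, Interval.Lopen(-4/9, 4*sqrt(2)))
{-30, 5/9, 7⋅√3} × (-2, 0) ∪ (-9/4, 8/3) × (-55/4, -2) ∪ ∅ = ((-9/4, 8/3) × (-55/4, -2)) ∪ ({-30, 5/9, 7⋅√3} × (-2, 0))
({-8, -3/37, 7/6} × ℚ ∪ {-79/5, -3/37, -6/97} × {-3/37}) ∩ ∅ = ∅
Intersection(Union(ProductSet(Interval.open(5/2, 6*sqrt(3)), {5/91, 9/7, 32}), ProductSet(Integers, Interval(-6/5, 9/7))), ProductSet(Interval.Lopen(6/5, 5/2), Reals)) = ProductSet(Range(2, 3, 1), Interval(-6/5, 9/7))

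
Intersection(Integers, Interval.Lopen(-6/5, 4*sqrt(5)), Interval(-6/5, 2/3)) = Range(-1, 1, 1)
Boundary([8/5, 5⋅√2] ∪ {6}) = {8/5, 5⋅√2}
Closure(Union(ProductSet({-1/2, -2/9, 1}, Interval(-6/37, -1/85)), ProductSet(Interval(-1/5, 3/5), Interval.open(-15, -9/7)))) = Union(ProductSet({-1/2, -2/9, 1}, Interval(-6/37, -1/85)), ProductSet(Interval(-1/5, 3/5), Interval(-15, -9/7)))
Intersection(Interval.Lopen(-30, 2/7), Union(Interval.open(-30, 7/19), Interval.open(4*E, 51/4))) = Interval.Lopen(-30, 2/7)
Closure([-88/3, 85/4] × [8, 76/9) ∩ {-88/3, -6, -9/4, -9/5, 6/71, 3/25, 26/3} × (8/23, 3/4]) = ∅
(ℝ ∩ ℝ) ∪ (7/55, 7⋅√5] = (-∞, ∞)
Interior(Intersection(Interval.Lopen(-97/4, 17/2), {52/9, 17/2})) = EmptySet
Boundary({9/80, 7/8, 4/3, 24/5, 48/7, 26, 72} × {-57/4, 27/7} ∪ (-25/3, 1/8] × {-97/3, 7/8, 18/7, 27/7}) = ([-25/3, 1/8] × {-97/3, 7/8, 18/7, 27/7}) ∪ ({9/80, 7/8, 4/3, 24/5, 48/7, 26, 72} × {-57/4, 27/7})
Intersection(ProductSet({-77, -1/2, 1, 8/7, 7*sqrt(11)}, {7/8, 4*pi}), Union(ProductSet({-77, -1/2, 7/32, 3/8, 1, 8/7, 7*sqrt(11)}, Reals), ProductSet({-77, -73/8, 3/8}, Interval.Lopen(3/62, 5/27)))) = ProductSet({-77, -1/2, 1, 8/7, 7*sqrt(11)}, {7/8, 4*pi})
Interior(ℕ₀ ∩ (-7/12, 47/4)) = ∅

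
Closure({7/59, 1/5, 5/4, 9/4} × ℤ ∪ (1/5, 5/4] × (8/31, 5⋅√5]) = ({7/59, 1/5, 5/4, 9/4} × ℤ) ∪ ({1/5, 5/4} × [8/31, 5⋅√5]) ∪ ([1/5, 5/4] × {8/31, 5⋅√5}) ∪ ((1/5, 5/4] × (8/31, 5⋅√5])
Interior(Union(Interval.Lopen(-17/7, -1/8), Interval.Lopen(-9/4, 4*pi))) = Interval.open(-17/7, 4*pi)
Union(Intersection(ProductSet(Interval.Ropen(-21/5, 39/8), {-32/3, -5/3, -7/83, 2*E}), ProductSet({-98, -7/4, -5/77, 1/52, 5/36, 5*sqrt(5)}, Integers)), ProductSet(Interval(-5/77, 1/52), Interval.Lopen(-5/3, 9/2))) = ProductSet(Interval(-5/77, 1/52), Interval.Lopen(-5/3, 9/2))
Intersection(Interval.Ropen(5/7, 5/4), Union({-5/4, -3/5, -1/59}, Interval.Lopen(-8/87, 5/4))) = Interval.Ropen(5/7, 5/4)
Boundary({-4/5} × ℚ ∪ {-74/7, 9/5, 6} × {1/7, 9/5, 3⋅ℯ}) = ({-4/5} × ℝ) ∪ ({-74/7, 9/5, 6} × {1/7, 9/5, 3⋅ℯ})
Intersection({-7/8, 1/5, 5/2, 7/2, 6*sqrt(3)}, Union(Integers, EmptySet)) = EmptySet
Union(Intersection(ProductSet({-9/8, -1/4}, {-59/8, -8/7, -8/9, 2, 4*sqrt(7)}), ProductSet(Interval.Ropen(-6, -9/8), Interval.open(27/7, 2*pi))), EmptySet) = EmptySet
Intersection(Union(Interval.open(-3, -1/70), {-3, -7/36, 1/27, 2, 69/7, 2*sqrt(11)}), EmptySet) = EmptySet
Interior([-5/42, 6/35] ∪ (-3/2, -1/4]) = (-3/2, -1/4) ∪ (-5/42, 6/35)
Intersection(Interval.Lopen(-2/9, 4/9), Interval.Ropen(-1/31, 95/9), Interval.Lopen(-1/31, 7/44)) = Interval.Lopen(-1/31, 7/44)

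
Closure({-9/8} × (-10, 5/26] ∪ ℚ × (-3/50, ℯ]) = (ℝ × [-3/50, ℯ]) ∪ ({-9/8} × [-10, 5/26])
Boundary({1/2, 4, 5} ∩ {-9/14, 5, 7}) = {5}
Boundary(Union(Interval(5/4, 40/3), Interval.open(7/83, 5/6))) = {7/83, 5/6, 5/4, 40/3}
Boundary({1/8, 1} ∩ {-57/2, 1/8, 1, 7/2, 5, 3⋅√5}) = {1/8, 1}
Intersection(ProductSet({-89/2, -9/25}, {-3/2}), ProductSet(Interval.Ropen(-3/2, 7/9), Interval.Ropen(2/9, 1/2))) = EmptySet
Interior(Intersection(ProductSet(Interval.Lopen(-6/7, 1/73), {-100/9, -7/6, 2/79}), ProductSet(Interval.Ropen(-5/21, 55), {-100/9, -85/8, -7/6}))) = EmptySet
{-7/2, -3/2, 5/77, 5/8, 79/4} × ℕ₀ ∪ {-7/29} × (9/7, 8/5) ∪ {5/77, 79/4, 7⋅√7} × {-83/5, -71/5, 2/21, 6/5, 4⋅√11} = ({-7/29} × (9/7, 8/5)) ∪ ({-7/2, -3/2, 5/77, 5/8, 79/4} × ℕ₀) ∪ ({5/77, 79/4, 7⋅√7} × {-83/5, -71/5, 2/21, 6/5, 4⋅√11})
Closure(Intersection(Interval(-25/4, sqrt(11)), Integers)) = Range(-6, 4, 1)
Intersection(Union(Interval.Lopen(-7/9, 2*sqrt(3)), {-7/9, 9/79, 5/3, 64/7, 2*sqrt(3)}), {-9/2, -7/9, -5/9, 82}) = {-7/9, -5/9}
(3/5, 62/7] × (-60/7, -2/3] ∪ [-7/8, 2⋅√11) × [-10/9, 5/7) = ((3/5, 62/7] × (-60/7, -2/3]) ∪ ([-7/8, 2⋅√11) × [-10/9, 5/7))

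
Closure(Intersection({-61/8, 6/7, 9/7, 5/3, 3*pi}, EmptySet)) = EmptySet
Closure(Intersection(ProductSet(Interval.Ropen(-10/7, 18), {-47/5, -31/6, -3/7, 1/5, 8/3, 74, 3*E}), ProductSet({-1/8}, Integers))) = ProductSet({-1/8}, {74})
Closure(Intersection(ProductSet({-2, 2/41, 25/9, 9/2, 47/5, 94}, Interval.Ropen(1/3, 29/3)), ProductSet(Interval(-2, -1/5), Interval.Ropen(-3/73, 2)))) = ProductSet({-2}, Interval(1/3, 2))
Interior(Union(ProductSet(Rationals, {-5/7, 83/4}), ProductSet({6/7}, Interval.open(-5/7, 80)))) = EmptySet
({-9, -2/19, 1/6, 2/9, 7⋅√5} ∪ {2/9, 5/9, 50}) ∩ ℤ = {-9, 50}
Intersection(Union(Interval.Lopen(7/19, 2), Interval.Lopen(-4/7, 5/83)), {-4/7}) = EmptySet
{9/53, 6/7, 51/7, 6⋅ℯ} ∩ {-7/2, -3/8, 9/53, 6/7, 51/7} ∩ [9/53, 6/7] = {9/53, 6/7}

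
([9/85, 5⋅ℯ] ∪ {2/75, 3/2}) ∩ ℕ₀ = {1, 2, …, 13}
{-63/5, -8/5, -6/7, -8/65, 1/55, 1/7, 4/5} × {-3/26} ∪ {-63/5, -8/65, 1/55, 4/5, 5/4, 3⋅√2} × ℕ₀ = ({-63/5, -8/5, -6/7, -8/65, 1/55, 1/7, 4/5} × {-3/26}) ∪ ({-63/5, -8/65, 1/55, 4/5, 5/4, 3⋅√2} × ℕ₀)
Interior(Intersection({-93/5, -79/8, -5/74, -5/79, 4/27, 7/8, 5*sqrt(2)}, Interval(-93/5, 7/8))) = EmptySet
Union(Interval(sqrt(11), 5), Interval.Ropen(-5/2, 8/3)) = Union(Interval.Ropen(-5/2, 8/3), Interval(sqrt(11), 5))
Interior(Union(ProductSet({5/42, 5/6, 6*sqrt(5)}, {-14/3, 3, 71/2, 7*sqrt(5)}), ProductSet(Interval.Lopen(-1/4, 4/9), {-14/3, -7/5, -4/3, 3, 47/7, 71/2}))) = EmptySet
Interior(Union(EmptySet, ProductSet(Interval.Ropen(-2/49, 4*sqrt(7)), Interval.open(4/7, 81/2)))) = ProductSet(Interval.open(-2/49, 4*sqrt(7)), Interval.open(4/7, 81/2))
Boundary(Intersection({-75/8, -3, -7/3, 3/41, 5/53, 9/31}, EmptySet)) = EmptySet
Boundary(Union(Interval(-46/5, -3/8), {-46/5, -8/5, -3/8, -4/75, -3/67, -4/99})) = {-46/5, -3/8, -4/75, -3/67, -4/99}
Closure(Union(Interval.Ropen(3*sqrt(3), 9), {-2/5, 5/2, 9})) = Union({-2/5, 5/2}, Interval(3*sqrt(3), 9))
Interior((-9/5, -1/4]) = (-9/5, -1/4)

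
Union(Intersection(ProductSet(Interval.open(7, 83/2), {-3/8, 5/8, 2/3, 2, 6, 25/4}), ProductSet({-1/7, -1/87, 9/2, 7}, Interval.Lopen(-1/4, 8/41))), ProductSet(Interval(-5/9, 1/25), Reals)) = ProductSet(Interval(-5/9, 1/25), Reals)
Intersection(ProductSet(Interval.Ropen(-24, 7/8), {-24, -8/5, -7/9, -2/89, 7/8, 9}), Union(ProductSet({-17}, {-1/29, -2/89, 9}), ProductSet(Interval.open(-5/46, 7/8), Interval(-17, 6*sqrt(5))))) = Union(ProductSet({-17}, {-2/89, 9}), ProductSet(Interval.open(-5/46, 7/8), {-8/5, -7/9, -2/89, 7/8, 9}))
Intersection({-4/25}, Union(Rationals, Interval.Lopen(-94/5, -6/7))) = {-4/25}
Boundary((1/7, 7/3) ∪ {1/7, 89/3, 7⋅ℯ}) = {1/7, 7/3, 89/3, 7⋅ℯ}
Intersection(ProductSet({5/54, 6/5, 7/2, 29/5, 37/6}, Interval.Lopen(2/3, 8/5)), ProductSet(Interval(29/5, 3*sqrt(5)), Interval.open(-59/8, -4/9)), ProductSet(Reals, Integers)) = EmptySet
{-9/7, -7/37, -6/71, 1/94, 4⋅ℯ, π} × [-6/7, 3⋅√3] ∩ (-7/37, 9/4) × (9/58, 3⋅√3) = {-6/71, 1/94} × (9/58, 3⋅√3)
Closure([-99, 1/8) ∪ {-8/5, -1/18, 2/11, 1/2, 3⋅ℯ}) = [-99, 1/8] ∪ {2/11, 1/2, 3⋅ℯ}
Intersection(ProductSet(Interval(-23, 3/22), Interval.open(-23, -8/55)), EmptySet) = EmptySet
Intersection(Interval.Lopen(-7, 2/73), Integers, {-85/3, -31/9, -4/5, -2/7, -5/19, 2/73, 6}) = EmptySet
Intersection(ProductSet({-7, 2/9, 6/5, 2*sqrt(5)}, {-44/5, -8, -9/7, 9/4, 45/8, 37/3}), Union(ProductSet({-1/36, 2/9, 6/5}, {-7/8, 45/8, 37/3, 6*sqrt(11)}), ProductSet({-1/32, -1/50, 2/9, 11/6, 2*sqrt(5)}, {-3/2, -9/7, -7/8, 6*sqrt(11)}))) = Union(ProductSet({2/9, 6/5}, {45/8, 37/3}), ProductSet({2/9, 2*sqrt(5)}, {-9/7}))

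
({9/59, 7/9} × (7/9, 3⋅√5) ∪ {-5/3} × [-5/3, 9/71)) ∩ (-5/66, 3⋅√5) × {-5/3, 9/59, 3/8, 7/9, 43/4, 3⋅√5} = ∅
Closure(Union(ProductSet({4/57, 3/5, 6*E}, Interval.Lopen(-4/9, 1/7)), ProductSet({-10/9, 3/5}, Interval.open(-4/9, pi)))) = Union(ProductSet({-10/9, 3/5}, Interval(-4/9, pi)), ProductSet({4/57, 3/5, 6*E}, Interval(-4/9, 1/7)))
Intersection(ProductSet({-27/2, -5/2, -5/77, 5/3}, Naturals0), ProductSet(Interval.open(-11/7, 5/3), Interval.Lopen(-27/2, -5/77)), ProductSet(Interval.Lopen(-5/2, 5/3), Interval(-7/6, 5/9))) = EmptySet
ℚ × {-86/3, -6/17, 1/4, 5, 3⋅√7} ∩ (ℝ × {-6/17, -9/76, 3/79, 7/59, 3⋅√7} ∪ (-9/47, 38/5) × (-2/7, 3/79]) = ℚ × {-6/17, 3⋅√7}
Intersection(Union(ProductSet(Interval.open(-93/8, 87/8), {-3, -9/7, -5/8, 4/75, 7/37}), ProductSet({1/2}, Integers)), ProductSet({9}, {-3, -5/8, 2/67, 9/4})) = ProductSet({9}, {-3, -5/8})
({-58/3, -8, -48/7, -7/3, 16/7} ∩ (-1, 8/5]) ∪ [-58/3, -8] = [-58/3, -8]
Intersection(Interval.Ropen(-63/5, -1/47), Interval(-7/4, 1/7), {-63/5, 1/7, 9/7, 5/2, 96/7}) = EmptySet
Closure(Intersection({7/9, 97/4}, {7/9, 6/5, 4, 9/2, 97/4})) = {7/9, 97/4}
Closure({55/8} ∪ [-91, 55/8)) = [-91, 55/8]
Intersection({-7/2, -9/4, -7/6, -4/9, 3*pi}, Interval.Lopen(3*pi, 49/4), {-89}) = EmptySet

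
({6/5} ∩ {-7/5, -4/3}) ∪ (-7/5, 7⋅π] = (-7/5, 7⋅π]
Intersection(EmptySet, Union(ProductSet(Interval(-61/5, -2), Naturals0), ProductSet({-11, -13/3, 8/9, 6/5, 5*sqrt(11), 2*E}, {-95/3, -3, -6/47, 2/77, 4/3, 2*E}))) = EmptySet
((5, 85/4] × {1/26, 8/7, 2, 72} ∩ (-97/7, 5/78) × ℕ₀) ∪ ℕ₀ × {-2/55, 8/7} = ℕ₀ × {-2/55, 8/7}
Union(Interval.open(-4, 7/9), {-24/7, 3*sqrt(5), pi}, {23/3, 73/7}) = Union({23/3, 73/7, 3*sqrt(5), pi}, Interval.open(-4, 7/9))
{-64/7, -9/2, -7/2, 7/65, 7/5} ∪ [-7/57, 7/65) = {-64/7, -9/2, -7/2, 7/5} ∪ [-7/57, 7/65]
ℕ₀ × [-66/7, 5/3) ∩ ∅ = ∅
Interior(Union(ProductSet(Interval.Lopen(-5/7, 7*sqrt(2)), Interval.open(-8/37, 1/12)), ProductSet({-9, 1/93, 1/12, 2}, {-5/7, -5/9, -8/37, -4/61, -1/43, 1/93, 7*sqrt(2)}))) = ProductSet(Interval.open(-5/7, 7*sqrt(2)), Interval.open(-8/37, 1/12))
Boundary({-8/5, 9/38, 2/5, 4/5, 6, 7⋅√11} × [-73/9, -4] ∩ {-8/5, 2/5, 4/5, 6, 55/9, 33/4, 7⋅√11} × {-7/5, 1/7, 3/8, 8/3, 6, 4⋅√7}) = ∅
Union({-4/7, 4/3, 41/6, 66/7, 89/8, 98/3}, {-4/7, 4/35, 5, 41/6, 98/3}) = {-4/7, 4/35, 4/3, 5, 41/6, 66/7, 89/8, 98/3}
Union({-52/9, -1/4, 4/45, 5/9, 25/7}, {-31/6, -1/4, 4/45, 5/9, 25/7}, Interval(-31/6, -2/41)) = Union({-52/9, 4/45, 5/9, 25/7}, Interval(-31/6, -2/41))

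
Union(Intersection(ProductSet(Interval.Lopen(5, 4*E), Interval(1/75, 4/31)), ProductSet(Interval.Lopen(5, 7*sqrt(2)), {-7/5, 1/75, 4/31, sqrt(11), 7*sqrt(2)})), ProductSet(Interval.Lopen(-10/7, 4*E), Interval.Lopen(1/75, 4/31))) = Union(ProductSet(Interval.Lopen(-10/7, 4*E), Interval.Lopen(1/75, 4/31)), ProductSet(Interval.Lopen(5, 7*sqrt(2)), {1/75, 4/31}))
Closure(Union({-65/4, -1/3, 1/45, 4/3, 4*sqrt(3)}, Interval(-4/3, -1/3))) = Union({-65/4, 1/45, 4/3, 4*sqrt(3)}, Interval(-4/3, -1/3))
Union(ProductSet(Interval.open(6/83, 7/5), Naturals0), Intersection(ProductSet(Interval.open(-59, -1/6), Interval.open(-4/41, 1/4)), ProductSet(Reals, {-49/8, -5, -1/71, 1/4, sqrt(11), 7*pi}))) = Union(ProductSet(Interval.open(-59, -1/6), {-1/71}), ProductSet(Interval.open(6/83, 7/5), Naturals0))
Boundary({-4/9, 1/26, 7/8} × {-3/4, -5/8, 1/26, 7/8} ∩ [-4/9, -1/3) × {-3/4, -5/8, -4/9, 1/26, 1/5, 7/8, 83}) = {-4/9} × {-3/4, -5/8, 1/26, 7/8}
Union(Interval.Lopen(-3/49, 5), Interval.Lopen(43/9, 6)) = Interval.Lopen(-3/49, 6)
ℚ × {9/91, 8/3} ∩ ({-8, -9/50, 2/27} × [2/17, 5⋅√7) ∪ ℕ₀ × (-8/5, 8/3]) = (ℕ₀ × {9/91, 8/3}) ∪ ({-8, -9/50, 2/27} × {8/3})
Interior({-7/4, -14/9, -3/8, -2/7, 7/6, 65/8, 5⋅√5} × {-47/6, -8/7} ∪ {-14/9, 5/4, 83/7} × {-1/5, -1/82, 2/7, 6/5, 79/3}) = ∅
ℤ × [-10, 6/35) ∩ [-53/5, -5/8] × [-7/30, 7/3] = {-10, -9, …, -1} × [-7/30, 6/35)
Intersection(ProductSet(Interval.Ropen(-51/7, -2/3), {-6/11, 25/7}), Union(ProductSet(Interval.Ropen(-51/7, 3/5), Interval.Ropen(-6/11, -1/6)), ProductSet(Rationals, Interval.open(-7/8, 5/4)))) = ProductSet(Interval.Ropen(-51/7, -2/3), {-6/11})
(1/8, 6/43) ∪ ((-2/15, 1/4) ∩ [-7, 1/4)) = (-2/15, 1/4)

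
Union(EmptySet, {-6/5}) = {-6/5}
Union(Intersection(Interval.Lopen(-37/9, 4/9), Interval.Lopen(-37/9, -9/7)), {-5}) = Union({-5}, Interval.Lopen(-37/9, -9/7))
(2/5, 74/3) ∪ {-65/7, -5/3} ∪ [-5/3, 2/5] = {-65/7} ∪ [-5/3, 74/3)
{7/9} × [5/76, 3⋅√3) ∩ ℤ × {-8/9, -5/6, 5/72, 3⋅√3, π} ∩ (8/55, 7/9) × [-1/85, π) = ∅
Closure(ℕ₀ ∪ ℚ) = ℝ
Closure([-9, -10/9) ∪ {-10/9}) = [-9, -10/9]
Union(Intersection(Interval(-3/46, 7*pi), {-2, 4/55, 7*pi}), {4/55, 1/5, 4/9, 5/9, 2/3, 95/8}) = {4/55, 1/5, 4/9, 5/9, 2/3, 95/8, 7*pi}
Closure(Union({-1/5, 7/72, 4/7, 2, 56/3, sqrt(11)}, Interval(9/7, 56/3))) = Union({-1/5, 7/72, 4/7}, Interval(9/7, 56/3))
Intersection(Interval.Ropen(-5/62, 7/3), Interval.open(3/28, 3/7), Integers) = EmptySet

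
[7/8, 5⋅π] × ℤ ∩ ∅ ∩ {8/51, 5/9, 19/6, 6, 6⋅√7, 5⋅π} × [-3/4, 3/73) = ∅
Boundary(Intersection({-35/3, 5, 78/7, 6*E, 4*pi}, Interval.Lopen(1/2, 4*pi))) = {5, 78/7, 4*pi}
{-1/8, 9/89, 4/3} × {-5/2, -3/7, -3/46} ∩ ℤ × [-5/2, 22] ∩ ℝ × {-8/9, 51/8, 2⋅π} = ∅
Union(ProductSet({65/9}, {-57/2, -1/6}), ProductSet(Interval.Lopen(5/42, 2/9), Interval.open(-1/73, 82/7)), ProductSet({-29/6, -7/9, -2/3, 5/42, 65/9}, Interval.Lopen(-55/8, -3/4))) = Union(ProductSet({65/9}, {-57/2, -1/6}), ProductSet({-29/6, -7/9, -2/3, 5/42, 65/9}, Interval.Lopen(-55/8, -3/4)), ProductSet(Interval.Lopen(5/42, 2/9), Interval.open(-1/73, 82/7)))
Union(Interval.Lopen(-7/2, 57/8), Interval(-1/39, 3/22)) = Interval.Lopen(-7/2, 57/8)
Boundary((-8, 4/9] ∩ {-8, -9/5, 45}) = {-9/5}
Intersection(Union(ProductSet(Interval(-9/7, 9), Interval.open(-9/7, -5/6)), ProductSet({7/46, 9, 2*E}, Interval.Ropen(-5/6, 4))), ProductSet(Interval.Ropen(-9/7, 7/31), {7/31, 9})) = ProductSet({7/46}, {7/31})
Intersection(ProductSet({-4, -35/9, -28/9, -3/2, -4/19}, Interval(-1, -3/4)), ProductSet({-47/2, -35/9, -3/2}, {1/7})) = EmptySet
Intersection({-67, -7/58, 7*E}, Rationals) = {-67, -7/58}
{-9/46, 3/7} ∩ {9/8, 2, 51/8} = ∅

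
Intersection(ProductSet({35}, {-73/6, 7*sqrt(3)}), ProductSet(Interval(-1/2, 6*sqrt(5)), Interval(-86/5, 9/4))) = EmptySet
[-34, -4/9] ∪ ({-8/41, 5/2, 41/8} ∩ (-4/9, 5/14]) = [-34, -4/9] ∪ {-8/41}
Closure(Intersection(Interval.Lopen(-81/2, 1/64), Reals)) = Interval(-81/2, 1/64)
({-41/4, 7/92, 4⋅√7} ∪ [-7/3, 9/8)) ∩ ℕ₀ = {0, 1}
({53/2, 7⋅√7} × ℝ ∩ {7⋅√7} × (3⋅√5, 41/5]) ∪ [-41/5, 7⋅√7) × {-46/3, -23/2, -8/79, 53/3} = ([-41/5, 7⋅√7) × {-46/3, -23/2, -8/79, 53/3}) ∪ ({7⋅√7} × (3⋅√5, 41/5])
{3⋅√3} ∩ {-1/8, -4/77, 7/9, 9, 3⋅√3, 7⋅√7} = {3⋅√3}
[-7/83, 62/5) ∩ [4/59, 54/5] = [4/59, 54/5]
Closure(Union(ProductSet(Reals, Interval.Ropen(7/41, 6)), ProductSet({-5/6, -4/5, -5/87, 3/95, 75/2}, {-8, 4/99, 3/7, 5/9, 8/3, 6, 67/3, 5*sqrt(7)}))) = Union(ProductSet({-5/6, -4/5, -5/87, 3/95, 75/2}, {-8, 4/99, 3/7, 5/9, 8/3, 6, 67/3, 5*sqrt(7)}), ProductSet(Reals, Interval(7/41, 6)))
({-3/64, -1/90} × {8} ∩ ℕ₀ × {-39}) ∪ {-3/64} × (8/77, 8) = {-3/64} × (8/77, 8)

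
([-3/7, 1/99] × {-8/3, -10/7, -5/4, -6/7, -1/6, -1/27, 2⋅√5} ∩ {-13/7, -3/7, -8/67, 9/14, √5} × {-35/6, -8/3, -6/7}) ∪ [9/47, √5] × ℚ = ({-3/7, -8/67} × {-8/3, -6/7}) ∪ ([9/47, √5] × ℚ)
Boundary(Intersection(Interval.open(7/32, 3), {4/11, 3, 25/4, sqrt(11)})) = {4/11}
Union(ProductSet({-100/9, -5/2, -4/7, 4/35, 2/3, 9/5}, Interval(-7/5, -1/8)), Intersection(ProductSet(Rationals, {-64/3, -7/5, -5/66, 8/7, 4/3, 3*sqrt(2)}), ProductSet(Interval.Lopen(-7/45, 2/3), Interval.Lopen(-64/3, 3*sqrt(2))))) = Union(ProductSet({-100/9, -5/2, -4/7, 4/35, 2/3, 9/5}, Interval(-7/5, -1/8)), ProductSet(Intersection(Interval.Lopen(-7/45, 2/3), Rationals), {-7/5, -5/66, 8/7, 4/3, 3*sqrt(2)}))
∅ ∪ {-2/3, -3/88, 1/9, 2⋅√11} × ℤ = {-2/3, -3/88, 1/9, 2⋅√11} × ℤ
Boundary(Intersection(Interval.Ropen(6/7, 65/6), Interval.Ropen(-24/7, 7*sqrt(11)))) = {6/7, 65/6}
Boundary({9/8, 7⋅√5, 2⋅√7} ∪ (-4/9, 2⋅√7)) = {-4/9, 7⋅√5, 2⋅√7}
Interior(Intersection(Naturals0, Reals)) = EmptySet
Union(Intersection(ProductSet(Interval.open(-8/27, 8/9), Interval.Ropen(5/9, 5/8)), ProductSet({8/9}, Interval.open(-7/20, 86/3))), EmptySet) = EmptySet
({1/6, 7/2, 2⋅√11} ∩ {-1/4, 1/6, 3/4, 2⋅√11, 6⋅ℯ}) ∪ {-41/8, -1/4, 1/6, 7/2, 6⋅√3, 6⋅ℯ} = {-41/8, -1/4, 1/6, 7/2, 2⋅√11, 6⋅√3, 6⋅ℯ}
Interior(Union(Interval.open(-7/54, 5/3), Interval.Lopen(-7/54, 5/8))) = Interval.open(-7/54, 5/3)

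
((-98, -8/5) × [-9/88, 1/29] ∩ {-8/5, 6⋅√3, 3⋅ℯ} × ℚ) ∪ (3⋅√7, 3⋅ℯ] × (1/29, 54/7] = (3⋅√7, 3⋅ℯ] × (1/29, 54/7]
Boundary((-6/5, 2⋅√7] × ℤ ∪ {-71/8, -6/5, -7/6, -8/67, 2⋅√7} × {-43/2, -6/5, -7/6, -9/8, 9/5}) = ([-6/5, 2⋅√7] × ℤ) ∪ ({-71/8, -6/5, -7/6, -8/67, 2⋅√7} × {-43/2, -6/5, -7/6, -9/8, 9/5})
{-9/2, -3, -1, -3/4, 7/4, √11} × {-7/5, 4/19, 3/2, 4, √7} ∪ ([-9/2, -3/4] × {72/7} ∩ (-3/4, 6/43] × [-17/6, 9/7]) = {-9/2, -3, -1, -3/4, 7/4, √11} × {-7/5, 4/19, 3/2, 4, √7}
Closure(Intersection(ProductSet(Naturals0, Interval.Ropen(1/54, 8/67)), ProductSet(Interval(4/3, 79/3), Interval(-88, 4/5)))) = ProductSet(Range(2, 27, 1), Interval(1/54, 8/67))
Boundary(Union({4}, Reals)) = EmptySet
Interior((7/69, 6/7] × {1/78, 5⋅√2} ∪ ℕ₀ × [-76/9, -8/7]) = ∅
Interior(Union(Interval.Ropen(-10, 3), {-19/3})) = Interval.open(-10, 3)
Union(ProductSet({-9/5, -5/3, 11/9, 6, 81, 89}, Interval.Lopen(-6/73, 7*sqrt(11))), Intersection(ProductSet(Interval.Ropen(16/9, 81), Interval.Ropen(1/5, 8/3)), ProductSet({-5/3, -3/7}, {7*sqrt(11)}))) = ProductSet({-9/5, -5/3, 11/9, 6, 81, 89}, Interval.Lopen(-6/73, 7*sqrt(11)))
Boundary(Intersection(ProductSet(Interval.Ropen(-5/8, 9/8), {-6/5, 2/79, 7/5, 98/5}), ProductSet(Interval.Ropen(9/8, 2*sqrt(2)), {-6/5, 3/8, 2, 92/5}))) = EmptySet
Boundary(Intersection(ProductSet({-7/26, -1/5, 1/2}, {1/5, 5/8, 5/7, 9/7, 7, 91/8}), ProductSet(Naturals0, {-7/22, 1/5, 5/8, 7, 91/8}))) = EmptySet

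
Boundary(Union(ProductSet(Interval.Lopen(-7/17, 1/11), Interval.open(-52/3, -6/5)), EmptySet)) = Union(ProductSet({-7/17, 1/11}, Interval(-52/3, -6/5)), ProductSet(Interval(-7/17, 1/11), {-52/3, -6/5}))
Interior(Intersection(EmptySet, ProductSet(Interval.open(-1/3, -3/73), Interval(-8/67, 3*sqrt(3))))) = EmptySet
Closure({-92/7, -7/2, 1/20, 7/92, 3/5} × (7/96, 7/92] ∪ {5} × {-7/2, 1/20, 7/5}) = ({5} × {-7/2, 1/20, 7/5}) ∪ ({-92/7, -7/2, 1/20, 7/92, 3/5} × [7/96, 7/92])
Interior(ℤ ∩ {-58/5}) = ∅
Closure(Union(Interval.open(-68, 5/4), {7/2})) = Union({7/2}, Interval(-68, 5/4))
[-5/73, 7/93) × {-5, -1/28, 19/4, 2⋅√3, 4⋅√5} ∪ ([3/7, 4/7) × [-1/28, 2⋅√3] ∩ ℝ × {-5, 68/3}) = [-5/73, 7/93) × {-5, -1/28, 19/4, 2⋅√3, 4⋅√5}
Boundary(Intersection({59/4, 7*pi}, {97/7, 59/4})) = {59/4}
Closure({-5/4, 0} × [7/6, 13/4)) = {-5/4, 0} × [7/6, 13/4]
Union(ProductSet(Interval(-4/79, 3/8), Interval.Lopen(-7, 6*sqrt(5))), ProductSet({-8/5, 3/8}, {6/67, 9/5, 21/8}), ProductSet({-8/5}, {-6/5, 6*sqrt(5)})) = Union(ProductSet({-8/5}, {-6/5, 6*sqrt(5)}), ProductSet({-8/5, 3/8}, {6/67, 9/5, 21/8}), ProductSet(Interval(-4/79, 3/8), Interval.Lopen(-7, 6*sqrt(5))))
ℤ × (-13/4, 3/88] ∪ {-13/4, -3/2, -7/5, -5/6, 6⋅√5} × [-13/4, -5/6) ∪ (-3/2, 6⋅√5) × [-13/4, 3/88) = (ℤ × (-13/4, 3/88]) ∪ ((-3/2, 6⋅√5) × [-13/4, 3/88)) ∪ ({-13/4, -3/2, -7/5, -5/6, 6⋅√5} × [-13/4, -5/6))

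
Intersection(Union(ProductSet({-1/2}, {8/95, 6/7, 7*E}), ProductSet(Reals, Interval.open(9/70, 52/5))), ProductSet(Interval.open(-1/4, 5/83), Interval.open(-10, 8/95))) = EmptySet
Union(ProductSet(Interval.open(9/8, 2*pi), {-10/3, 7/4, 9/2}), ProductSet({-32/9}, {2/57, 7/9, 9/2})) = Union(ProductSet({-32/9}, {2/57, 7/9, 9/2}), ProductSet(Interval.open(9/8, 2*pi), {-10/3, 7/4, 9/2}))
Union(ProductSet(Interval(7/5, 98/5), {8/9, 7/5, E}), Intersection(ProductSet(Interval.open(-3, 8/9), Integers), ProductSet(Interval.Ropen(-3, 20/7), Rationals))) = Union(ProductSet(Interval.open(-3, 8/9), Integers), ProductSet(Interval(7/5, 98/5), {8/9, 7/5, E}))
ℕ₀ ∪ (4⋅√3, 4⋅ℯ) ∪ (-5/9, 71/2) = (-5/9, 71/2) ∪ ℕ₀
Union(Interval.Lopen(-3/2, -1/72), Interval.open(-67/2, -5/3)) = Union(Interval.open(-67/2, -5/3), Interval.Lopen(-3/2, -1/72))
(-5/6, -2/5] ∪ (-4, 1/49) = (-4, 1/49)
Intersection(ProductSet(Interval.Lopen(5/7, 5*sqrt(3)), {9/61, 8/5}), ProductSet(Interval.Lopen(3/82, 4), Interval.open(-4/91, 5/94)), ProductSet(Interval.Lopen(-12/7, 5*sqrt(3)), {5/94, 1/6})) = EmptySet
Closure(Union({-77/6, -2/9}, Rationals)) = Reals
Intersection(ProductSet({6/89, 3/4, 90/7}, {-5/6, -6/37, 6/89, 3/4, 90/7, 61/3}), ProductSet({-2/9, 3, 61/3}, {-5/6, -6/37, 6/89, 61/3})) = EmptySet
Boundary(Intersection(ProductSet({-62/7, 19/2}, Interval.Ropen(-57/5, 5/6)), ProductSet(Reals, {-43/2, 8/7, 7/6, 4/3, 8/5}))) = EmptySet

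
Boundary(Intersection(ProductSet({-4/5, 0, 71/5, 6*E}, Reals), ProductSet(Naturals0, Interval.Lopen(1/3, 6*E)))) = ProductSet({0}, Interval(1/3, 6*E))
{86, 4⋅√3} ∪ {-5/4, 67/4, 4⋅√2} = {-5/4, 67/4, 86, 4⋅√2, 4⋅√3}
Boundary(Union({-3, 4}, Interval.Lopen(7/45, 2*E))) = {-3, 7/45, 2*E}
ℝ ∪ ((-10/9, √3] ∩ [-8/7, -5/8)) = (-∞, ∞)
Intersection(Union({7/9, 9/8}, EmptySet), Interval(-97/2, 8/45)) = EmptySet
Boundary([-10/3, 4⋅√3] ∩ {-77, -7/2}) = ∅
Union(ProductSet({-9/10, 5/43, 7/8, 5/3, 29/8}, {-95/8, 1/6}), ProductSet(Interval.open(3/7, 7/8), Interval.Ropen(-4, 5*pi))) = Union(ProductSet({-9/10, 5/43, 7/8, 5/3, 29/8}, {-95/8, 1/6}), ProductSet(Interval.open(3/7, 7/8), Interval.Ropen(-4, 5*pi)))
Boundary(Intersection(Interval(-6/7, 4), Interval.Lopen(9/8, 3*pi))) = {9/8, 4}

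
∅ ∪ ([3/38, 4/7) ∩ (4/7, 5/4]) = ∅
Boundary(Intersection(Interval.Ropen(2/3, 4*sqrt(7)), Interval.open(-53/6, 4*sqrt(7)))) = {2/3, 4*sqrt(7)}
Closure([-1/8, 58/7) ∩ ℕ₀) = {0, 1, …, 8}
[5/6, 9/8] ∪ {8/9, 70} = [5/6, 9/8] ∪ {70}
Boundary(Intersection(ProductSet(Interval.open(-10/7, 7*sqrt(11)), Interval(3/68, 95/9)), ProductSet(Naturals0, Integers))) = ProductSet(Range(0, 24, 1), Range(1, 11, 1))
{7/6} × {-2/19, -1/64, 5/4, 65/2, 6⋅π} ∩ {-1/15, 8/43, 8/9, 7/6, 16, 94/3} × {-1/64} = {7/6} × {-1/64}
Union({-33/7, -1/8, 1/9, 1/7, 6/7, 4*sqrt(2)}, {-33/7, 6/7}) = {-33/7, -1/8, 1/9, 1/7, 6/7, 4*sqrt(2)}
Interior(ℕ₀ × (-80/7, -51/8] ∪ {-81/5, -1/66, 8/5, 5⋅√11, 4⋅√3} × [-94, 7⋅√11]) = ∅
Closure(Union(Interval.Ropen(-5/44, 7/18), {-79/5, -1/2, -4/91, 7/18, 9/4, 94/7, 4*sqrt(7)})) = Union({-79/5, -1/2, 9/4, 94/7, 4*sqrt(7)}, Interval(-5/44, 7/18))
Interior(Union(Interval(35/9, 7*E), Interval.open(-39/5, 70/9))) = Interval.open(-39/5, 7*E)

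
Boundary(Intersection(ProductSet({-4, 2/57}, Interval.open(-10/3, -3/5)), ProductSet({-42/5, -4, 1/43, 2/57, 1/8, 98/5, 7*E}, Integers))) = ProductSet({-4, 2/57}, Range(-3, 0, 1))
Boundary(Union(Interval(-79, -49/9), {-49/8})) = {-79, -49/9}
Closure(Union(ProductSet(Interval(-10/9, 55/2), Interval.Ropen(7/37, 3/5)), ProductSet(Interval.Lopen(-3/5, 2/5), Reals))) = Union(ProductSet({-10/9, 55/2}, Interval(7/37, 3/5)), ProductSet({-3/5, 2/5}, Union(Interval(-oo, 7/37), Interval(3/5, oo))), ProductSet(Interval(-10/9, 55/2), Interval.Ropen(7/37, 3/5)), ProductSet(Interval.Lopen(-3/5, 2/5), Reals), ProductSet(Union(Interval(-10/9, -3/5), Interval(2/5, 55/2)), {7/37, 3/5}))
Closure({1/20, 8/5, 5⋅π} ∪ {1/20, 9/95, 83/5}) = {1/20, 9/95, 8/5, 83/5, 5⋅π}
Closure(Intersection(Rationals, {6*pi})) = EmptySet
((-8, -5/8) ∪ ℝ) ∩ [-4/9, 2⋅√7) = [-4/9, 2⋅√7)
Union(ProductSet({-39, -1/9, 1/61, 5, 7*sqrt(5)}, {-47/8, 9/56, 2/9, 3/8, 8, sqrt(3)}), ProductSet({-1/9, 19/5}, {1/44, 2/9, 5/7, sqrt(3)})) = Union(ProductSet({-1/9, 19/5}, {1/44, 2/9, 5/7, sqrt(3)}), ProductSet({-39, -1/9, 1/61, 5, 7*sqrt(5)}, {-47/8, 9/56, 2/9, 3/8, 8, sqrt(3)}))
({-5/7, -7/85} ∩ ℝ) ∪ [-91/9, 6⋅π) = [-91/9, 6⋅π)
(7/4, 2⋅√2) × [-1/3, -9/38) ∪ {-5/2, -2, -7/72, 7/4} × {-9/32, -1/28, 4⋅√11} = ({-5/2, -2, -7/72, 7/4} × {-9/32, -1/28, 4⋅√11}) ∪ ((7/4, 2⋅√2) × [-1/3, -9/38))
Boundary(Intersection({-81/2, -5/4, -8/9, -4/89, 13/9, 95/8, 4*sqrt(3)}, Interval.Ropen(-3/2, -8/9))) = {-5/4}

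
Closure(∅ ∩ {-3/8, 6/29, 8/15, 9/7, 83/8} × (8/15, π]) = ∅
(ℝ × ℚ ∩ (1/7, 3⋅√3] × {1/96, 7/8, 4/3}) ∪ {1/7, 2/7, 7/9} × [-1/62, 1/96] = ({1/7, 2/7, 7/9} × [-1/62, 1/96]) ∪ ((1/7, 3⋅√3] × {1/96, 7/8, 4/3})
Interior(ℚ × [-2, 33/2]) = ∅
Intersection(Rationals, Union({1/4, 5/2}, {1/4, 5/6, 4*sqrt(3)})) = {1/4, 5/6, 5/2}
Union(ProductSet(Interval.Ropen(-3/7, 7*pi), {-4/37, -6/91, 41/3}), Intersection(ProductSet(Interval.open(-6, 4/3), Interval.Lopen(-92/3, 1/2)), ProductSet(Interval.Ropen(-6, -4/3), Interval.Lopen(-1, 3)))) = Union(ProductSet(Interval.open(-6, -4/3), Interval.Lopen(-1, 1/2)), ProductSet(Interval.Ropen(-3/7, 7*pi), {-4/37, -6/91, 41/3}))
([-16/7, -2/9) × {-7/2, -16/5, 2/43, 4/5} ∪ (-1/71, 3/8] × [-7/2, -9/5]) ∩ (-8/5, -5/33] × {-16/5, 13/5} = (-8/5, -2/9) × {-16/5}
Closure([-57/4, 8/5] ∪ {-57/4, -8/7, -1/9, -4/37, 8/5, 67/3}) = [-57/4, 8/5] ∪ {67/3}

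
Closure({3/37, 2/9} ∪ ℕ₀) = ℕ₀ ∪ {3/37, 2/9}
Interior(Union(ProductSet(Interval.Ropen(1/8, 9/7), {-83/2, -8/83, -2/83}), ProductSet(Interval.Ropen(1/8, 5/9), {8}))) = EmptySet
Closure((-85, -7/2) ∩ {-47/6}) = {-47/6}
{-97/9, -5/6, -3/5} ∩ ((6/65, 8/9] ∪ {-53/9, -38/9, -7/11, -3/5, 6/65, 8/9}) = {-3/5}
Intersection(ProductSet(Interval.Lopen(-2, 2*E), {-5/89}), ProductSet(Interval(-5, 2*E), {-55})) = EmptySet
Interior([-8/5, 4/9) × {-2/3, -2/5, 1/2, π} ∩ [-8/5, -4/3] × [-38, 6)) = ∅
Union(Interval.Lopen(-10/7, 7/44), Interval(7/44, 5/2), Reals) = Interval(-oo, oo)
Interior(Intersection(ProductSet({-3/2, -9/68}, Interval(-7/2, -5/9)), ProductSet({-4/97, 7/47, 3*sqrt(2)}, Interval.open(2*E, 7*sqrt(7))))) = EmptySet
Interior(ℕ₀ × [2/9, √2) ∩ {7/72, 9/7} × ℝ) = ∅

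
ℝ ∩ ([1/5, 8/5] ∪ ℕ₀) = ℕ₀ ∪ [1/5, 8/5]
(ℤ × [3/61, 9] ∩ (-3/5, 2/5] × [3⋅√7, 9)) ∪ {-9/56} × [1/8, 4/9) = ({-9/56} × [1/8, 4/9)) ∪ ({0} × [3⋅√7, 9))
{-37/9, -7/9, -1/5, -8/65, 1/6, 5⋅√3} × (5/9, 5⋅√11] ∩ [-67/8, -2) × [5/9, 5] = {-37/9} × (5/9, 5]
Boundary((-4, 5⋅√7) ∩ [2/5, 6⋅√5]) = {2/5, 5⋅√7}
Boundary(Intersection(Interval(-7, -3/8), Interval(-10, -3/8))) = {-7, -3/8}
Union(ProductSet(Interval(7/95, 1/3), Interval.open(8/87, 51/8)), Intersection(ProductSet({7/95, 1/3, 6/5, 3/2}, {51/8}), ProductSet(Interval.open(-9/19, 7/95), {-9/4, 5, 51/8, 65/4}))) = ProductSet(Interval(7/95, 1/3), Interval.open(8/87, 51/8))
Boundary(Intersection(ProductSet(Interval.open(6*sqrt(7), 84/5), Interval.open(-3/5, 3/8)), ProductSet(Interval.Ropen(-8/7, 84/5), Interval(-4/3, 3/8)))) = Union(ProductSet({84/5, 6*sqrt(7)}, Interval(-3/5, 3/8)), ProductSet(Interval(6*sqrt(7), 84/5), {-3/5, 3/8}))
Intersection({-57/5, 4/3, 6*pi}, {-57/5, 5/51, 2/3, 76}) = {-57/5}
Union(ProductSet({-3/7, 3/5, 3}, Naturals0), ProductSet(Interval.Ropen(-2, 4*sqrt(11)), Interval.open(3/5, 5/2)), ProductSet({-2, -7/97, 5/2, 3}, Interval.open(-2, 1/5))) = Union(ProductSet({-3/7, 3/5, 3}, Naturals0), ProductSet({-2, -7/97, 5/2, 3}, Interval.open(-2, 1/5)), ProductSet(Interval.Ropen(-2, 4*sqrt(11)), Interval.open(3/5, 5/2)))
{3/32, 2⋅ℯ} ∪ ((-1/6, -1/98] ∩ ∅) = {3/32, 2⋅ℯ}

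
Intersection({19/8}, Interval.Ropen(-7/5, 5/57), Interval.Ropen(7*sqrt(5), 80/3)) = EmptySet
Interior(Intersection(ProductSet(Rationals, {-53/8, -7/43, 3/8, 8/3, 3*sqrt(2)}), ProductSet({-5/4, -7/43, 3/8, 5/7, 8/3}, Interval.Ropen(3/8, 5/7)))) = EmptySet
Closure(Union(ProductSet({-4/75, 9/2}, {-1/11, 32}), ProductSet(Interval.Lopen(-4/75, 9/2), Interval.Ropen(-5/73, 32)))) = Union(ProductSet({-4/75, 9/2}, Union({-1/11}, Interval(-5/73, 32))), ProductSet(Interval(-4/75, 9/2), {-5/73, 32}), ProductSet(Interval.Lopen(-4/75, 9/2), Interval.Ropen(-5/73, 32)))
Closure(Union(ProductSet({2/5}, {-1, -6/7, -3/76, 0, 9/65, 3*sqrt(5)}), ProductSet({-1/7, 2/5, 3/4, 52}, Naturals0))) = Union(ProductSet({2/5}, {-1, -6/7, -3/76, 0, 9/65, 3*sqrt(5)}), ProductSet({-1/7, 2/5, 3/4, 52}, Naturals0))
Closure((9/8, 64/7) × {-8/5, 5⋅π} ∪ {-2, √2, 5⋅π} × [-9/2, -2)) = ([9/8, 64/7] × {-8/5, 5⋅π}) ∪ ({-2, √2, 5⋅π} × [-9/2, -2])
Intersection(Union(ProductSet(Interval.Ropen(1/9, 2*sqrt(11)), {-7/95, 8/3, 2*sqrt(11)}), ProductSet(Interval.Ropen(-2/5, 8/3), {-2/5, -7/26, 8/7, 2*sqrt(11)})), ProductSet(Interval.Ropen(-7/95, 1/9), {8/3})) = EmptySet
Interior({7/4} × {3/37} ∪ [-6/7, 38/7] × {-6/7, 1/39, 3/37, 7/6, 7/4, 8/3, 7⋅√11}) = ∅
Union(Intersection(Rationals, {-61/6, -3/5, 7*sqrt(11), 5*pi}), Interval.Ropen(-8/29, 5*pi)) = Union({-61/6, -3/5}, Interval.Ropen(-8/29, 5*pi))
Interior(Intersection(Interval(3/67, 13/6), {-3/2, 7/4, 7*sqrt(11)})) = EmptySet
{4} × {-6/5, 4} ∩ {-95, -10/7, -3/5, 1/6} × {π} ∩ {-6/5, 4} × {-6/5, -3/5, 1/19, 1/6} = ∅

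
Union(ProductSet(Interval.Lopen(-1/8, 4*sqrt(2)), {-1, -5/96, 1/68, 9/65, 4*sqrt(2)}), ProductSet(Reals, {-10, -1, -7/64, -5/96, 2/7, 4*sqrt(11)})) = Union(ProductSet(Interval.Lopen(-1/8, 4*sqrt(2)), {-1, -5/96, 1/68, 9/65, 4*sqrt(2)}), ProductSet(Reals, {-10, -1, -7/64, -5/96, 2/7, 4*sqrt(11)}))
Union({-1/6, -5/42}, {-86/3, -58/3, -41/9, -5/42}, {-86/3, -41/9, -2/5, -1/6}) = {-86/3, -58/3, -41/9, -2/5, -1/6, -5/42}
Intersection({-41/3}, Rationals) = {-41/3}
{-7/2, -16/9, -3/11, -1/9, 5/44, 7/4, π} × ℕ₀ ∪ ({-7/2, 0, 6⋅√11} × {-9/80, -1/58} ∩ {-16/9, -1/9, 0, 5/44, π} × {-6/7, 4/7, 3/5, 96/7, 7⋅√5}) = {-7/2, -16/9, -3/11, -1/9, 5/44, 7/4, π} × ℕ₀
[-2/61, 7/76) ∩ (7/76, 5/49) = ∅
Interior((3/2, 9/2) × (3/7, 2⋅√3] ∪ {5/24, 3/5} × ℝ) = (3/2, 9/2) × (3/7, 2⋅√3)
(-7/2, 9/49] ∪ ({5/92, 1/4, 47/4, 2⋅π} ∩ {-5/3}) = (-7/2, 9/49]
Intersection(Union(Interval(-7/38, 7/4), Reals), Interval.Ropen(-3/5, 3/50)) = Interval.Ropen(-3/5, 3/50)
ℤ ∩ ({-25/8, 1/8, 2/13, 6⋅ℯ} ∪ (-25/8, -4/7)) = {-3, -2, -1}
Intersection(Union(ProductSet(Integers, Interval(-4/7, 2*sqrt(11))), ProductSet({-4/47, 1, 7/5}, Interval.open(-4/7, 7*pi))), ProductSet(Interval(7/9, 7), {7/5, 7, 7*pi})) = Union(ProductSet({1, 7/5}, {7/5, 7}), ProductSet(Range(1, 8, 1), {7/5}))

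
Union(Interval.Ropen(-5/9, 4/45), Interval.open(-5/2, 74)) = Interval.open(-5/2, 74)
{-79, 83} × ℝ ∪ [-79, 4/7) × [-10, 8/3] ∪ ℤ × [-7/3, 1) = ({-79, 83} × ℝ) ∪ (ℤ × [-7/3, 1)) ∪ ([-79, 4/7) × [-10, 8/3])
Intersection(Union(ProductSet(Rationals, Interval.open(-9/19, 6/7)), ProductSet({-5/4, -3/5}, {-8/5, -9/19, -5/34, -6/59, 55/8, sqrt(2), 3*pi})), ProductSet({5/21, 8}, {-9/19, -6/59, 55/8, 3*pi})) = ProductSet({5/21, 8}, {-6/59})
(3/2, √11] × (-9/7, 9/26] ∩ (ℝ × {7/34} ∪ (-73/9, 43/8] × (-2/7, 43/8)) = (3/2, √11] × (-2/7, 9/26]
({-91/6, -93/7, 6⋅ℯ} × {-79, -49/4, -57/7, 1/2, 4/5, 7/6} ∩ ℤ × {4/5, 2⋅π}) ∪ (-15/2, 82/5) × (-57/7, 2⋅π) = (-15/2, 82/5) × (-57/7, 2⋅π)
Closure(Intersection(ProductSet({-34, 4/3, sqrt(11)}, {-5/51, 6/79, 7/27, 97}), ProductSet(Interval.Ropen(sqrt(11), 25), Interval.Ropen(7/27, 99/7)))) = ProductSet({sqrt(11)}, {7/27})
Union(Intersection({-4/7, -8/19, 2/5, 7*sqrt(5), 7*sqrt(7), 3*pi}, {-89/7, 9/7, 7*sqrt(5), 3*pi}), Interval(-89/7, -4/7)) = Union({7*sqrt(5), 3*pi}, Interval(-89/7, -4/7))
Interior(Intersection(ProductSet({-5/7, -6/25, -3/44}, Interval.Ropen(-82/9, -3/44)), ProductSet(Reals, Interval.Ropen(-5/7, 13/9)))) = EmptySet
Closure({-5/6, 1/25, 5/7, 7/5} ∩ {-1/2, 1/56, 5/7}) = {5/7}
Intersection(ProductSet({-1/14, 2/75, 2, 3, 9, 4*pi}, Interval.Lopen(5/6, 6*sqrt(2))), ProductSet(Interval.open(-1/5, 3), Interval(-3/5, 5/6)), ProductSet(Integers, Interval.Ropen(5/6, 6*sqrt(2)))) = EmptySet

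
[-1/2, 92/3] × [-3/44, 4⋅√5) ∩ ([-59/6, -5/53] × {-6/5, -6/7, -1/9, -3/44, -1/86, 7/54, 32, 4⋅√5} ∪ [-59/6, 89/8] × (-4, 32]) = [-1/2, 89/8] × [-3/44, 4⋅√5)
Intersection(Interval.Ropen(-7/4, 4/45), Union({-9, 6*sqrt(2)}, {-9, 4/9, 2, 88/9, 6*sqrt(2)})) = EmptySet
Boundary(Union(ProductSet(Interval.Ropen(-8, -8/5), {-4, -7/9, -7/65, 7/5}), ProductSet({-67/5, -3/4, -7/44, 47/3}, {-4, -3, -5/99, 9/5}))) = Union(ProductSet({-67/5, -3/4, -7/44, 47/3}, {-4, -3, -5/99, 9/5}), ProductSet(Interval(-8, -8/5), {-4, -7/9, -7/65, 7/5}))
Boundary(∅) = ∅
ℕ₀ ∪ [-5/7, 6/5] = [-5/7, 6/5] ∪ ℕ₀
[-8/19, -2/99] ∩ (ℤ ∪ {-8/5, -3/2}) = ∅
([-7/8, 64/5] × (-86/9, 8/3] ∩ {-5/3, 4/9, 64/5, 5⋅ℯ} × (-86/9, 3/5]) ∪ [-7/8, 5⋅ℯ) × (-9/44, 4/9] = ({4/9, 64/5} × (-86/9, 3/5]) ∪ ([-7/8, 5⋅ℯ) × (-9/44, 4/9])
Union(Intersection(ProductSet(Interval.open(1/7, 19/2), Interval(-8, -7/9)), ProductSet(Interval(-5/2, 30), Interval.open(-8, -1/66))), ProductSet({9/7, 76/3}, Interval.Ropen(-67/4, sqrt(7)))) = Union(ProductSet({9/7, 76/3}, Interval.Ropen(-67/4, sqrt(7))), ProductSet(Interval.open(1/7, 19/2), Interval.Lopen(-8, -7/9)))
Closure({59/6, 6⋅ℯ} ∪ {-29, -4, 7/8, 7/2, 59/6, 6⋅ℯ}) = {-29, -4, 7/8, 7/2, 59/6, 6⋅ℯ}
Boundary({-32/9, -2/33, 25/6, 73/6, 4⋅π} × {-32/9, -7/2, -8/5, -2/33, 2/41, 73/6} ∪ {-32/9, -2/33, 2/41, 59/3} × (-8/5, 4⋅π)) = ({-32/9, -2/33, 2/41, 59/3} × [-8/5, 4⋅π]) ∪ ({-32/9, -2/33, 25/6, 73/6, 4⋅π} × {-32/9, -7/2, -8/5, -2/33, 2/41, 73/6})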